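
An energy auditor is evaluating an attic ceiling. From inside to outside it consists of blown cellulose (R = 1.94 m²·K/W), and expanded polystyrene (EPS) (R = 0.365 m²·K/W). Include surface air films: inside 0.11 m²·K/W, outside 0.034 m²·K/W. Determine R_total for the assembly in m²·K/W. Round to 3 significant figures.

2.45 m²·K/W

R_total = 0.11 + 1.94 + 0.365 + 0.034 = 2.449 m²·K/W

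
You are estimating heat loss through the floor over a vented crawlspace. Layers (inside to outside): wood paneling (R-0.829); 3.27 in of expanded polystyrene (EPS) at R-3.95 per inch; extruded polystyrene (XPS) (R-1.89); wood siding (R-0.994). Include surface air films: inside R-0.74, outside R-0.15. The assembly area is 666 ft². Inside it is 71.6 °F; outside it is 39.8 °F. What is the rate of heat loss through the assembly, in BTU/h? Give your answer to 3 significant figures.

3.27 × 3.95 = 12.92
R_total = 0.74 + 0.829 + 12.92 + 1.89 + 0.994 + 0.15 = 17.52 ft²·°F·h/BTU
Q = A·ΔT/R = 666 × (71.6 − 39.8) / 17.52 = 1209 BTU/h

1210 BTU/h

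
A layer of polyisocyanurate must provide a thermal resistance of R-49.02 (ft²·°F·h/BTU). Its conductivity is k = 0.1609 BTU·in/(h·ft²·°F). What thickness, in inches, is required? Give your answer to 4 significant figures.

7.887 in

L = R × k = 49.02 × 0.1609 = 7.8873 in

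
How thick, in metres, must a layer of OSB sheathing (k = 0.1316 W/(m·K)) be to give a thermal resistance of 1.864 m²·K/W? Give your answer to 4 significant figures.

L = R·k = 1.864 × 0.1316 = 0.2453 m

0.2453 m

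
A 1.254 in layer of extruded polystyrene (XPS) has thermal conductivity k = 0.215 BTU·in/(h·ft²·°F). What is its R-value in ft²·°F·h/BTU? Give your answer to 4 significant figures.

5.833 ft²·°F·h/BTU

R = L/k = 1.254/0.215 = 5.8326 ft²·°F·h/BTU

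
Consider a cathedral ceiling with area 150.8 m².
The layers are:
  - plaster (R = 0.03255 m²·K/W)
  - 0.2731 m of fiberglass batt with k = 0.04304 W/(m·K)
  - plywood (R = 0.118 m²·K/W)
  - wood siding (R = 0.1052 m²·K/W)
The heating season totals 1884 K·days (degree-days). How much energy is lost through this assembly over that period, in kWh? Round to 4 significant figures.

0.2731/0.04304 = 6.3453
R_total = 0.03255 + 6.3453 + 0.118 + 0.1052 = 6.601 m²·K/W
E = A × HDD × 24 / R / 1000 = 150.8 × 1884 × 24 / 6.601 / 1000 = 1033 kWh

1033 kWh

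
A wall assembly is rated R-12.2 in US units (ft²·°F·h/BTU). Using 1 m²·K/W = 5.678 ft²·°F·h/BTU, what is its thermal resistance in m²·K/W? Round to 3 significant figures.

2.15 m²·K/W

R_SI = 12.2/5.678 = 2.149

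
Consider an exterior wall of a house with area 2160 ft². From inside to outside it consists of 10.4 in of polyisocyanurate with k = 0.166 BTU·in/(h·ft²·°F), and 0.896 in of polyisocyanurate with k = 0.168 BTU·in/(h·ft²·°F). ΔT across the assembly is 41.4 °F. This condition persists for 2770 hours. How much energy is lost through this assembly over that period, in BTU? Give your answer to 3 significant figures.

10.4/0.166 = 62.65
0.896/0.168 = 5.333
R_total = 62.65 + 5.333 = 67.98 ft²·°F·h/BTU
Q = 2160 × 41.4 / 67.98 = 1315 BTU/h
E = 1315 × 2770 = 3644000 BTU

3640000 BTU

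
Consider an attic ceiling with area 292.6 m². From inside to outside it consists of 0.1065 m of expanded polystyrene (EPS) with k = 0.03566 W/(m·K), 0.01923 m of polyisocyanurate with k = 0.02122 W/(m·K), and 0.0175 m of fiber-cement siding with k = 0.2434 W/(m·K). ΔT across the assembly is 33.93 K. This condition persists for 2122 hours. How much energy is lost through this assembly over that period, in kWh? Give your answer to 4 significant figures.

0.1065/0.03566 = 2.9865
0.01923/0.02122 = 0.90622
0.0175/0.2434 = 0.071898
R_total = 2.9865 + 0.90622 + 0.071898 = 3.9647 m²·K/W
Q = 292.6 × 33.93 / 3.9647 = 2504.1 W
E = 2504.1 W × 2122 h / 1000 = 5313.7 kWh

5314 kWh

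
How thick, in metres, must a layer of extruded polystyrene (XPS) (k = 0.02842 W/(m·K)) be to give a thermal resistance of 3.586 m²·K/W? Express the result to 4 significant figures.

L = R·k = 3.586 × 0.02842 = 0.10191 m

0.1019 m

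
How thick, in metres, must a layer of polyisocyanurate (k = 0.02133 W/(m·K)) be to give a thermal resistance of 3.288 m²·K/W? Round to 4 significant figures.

0.07013 m

L = R·k = 3.288 × 0.02133 = 0.070133 m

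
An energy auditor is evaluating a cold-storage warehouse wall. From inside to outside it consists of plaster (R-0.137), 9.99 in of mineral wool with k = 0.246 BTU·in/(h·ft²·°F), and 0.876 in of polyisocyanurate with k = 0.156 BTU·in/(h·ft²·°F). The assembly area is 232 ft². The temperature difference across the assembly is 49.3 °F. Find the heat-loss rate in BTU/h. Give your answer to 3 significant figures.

247 BTU/h

9.99/0.246 = 40.61
0.876/0.156 = 5.615
R_total = 0.137 + 40.61 + 5.615 = 46.36 ft²·°F·h/BTU
Q = A·ΔT/R = 232 × 49.3 / 46.36 = 246.7 BTU/h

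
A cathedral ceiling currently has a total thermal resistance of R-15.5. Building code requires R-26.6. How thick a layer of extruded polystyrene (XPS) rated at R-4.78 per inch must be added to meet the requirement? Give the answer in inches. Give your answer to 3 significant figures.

2.32 in

ΔR = 26.6 − 15.5 = 11.1 ft²·°F·h/BTU
L = ΔR / (R/in) = 11.1/4.78 = 2.322 in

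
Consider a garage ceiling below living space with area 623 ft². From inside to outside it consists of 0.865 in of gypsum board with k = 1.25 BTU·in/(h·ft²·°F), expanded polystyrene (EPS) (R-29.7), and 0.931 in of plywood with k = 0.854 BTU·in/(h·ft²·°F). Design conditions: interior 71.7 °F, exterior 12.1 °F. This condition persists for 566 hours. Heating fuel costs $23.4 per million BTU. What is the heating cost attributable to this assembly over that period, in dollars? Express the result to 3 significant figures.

0.865/1.25 = 0.692
0.931/0.854 = 1.09
R_total = 0.692 + 29.7 + 1.09 = 31.48 ft²·°F·h/BTU
Q = 623 × (71.7 − 12.1) / 31.48 = 1179 BTU/h
E = 1179 × 566 = 667600 BTU
Cost = 667600/10⁶ × 23.4 = $15.62

15.6 dollars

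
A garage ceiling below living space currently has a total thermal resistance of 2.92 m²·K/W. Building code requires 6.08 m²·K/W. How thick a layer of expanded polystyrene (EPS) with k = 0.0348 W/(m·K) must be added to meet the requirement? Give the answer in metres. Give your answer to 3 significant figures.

0.110 m

ΔR = 6.08 − 2.92 = 3.16 m²·K/W
L = ΔR × k = 3.16 × 0.0348 = 0.11 m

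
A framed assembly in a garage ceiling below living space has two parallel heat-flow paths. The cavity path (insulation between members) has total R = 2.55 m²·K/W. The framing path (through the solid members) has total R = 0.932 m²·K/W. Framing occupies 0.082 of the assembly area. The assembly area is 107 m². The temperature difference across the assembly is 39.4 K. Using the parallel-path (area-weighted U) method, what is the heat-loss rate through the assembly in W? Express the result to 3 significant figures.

1890 W

U_eff = 0.918/2.55 + 0.082/0.932 = 0.36 + 0.08798 = 0.448
R_eff = 1/U_eff = 2.232 m²·K/W
Q = 107 × 39.4 / 2.232 = 1889 W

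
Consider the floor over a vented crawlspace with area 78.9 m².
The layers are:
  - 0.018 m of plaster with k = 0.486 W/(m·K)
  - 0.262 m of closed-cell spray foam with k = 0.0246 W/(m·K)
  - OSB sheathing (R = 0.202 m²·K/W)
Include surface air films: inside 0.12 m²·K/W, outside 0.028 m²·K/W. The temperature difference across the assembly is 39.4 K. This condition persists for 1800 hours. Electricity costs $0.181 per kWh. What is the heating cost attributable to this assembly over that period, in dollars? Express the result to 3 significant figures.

0.018/0.486 = 0.03704
0.262/0.0246 = 10.65
R_total = 0.12 + 0.03704 + 10.65 + 0.202 + 0.028 = 11.04 m²·K/W
Q = 78.9 × 39.4 / 11.04 = 281.6 W
E = 281.6 W × 1800 h / 1000 = 507 kWh
Cost = 507 × 0.181 = $91.76

91.8 dollars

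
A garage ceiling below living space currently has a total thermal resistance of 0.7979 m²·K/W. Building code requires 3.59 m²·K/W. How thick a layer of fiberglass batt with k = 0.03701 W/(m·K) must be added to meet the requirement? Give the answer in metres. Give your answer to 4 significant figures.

ΔR = 3.59 − 0.7979 = 2.7921 m²·K/W
L = ΔR × k = 2.7921 × 0.03701 = 0.10334 m

0.1033 m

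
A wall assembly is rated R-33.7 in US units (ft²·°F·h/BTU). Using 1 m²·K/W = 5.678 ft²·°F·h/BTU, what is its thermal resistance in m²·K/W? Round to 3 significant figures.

R_SI = 33.7/5.678 = 5.935

5.94 m²·K/W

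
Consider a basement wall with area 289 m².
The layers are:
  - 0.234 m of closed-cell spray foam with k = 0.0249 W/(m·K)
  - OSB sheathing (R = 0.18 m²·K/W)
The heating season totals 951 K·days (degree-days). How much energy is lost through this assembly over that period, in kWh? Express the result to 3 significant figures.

0.234/0.0249 = 9.398
R_total = 9.398 + 0.18 = 9.578 m²·K/W
E = A × HDD × 24 / R / 1000 = 289 × 951 × 24 / 9.578 / 1000 = 688.7 kWh

689 kWh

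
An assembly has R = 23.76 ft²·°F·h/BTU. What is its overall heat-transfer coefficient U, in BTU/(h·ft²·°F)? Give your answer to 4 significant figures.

0.04209 BTU/(h·ft²·°F)

U = 1/R = 1/23.76 = 0.042088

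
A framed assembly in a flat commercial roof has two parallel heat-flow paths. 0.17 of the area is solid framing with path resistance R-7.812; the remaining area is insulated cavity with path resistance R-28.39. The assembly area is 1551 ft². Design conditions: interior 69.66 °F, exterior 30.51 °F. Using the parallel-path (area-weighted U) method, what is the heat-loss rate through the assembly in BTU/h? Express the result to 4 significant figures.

U_eff = 0.83/28.39 + 0.17/7.812 = 0.029236 + 0.021761 = 0.050997
R_eff = 1/U_eff = 19.609 ft²·°F·h/BTU
Q = 1551 × (69.66 − 30.51) / 19.609 = 3096.6 BTU/h

3097 BTU/h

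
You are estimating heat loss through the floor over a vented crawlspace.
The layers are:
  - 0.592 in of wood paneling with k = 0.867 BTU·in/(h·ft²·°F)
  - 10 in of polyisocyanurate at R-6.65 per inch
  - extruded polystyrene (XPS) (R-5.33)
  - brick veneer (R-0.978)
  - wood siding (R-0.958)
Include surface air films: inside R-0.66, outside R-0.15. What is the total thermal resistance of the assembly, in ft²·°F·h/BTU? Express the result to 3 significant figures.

75.3 ft²·°F·h/BTU

0.592/0.867 = 0.6828
10 × 6.65 = 66.5
R_total = 0.66 + 0.6828 + 66.5 + 5.33 + 0.978 + 0.958 + 0.15 = 75.26 ft²·°F·h/BTU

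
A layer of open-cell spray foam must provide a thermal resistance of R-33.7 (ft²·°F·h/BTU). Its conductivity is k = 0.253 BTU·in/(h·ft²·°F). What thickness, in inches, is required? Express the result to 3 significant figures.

L = R × k = 33.7 × 0.253 = 8.526 in

8.53 in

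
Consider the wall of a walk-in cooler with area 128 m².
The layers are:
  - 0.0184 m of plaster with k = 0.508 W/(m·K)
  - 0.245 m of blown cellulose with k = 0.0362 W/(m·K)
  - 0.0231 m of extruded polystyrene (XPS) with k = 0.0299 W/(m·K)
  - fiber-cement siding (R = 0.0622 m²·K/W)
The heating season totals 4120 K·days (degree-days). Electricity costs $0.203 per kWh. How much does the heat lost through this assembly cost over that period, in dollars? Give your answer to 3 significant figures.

336 dollars

0.0184/0.508 = 0.03622
0.245/0.0362 = 6.768
0.0231/0.0299 = 0.7726
R_total = 0.03622 + 6.768 + 0.7726 + 0.0622 = 7.639 m²·K/W
E = A × HDD × 24 / R / 1000 = 128 × 4120 × 24 / 7.639 / 1000 = 1657 kWh
Cost = 1657 × 0.203 = $336.3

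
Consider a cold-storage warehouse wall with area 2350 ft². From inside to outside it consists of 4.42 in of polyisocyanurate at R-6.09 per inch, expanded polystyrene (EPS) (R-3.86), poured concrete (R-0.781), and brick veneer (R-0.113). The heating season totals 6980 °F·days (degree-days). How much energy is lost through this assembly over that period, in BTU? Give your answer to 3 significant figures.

12400000 BTU

4.42 × 6.09 = 26.92
R_total = 26.92 + 3.86 + 0.781 + 0.113 = 31.67 ft²·°F·h/BTU
E = A × HDD × 24 / R = 2350 × 6980 × 24 / 31.67 = 12430000 BTU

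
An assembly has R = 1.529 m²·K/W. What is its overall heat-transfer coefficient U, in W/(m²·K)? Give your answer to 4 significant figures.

U = 1/R = 1/1.529 = 0.65402

0.6540 W/(m²·K)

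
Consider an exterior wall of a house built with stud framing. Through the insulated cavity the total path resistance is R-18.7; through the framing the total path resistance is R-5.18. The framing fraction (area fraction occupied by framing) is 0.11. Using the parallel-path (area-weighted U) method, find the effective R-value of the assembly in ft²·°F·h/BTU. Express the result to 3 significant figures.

14.5 ft²·°F·h/BTU

U_eff = 0.89/18.7 + 0.11/5.18 = 0.04759 + 0.02124 = 0.06883
R_eff = 1/U_eff = 14.53 ft²·°F·h/BTU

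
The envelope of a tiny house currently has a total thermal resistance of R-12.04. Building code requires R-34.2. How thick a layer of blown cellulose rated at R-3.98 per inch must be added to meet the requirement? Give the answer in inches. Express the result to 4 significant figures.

5.568 in

ΔR = 34.2 − 12.04 = 22.16 ft²·°F·h/BTU
L = ΔR / (R/in) = 22.16/3.98 = 5.5678 in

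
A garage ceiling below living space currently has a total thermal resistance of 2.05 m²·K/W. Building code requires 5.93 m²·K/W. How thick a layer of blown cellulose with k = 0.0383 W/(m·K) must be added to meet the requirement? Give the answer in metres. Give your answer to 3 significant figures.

0.149 m

ΔR = 5.93 − 2.05 = 3.88 m²·K/W
L = ΔR × k = 3.88 × 0.0383 = 0.1486 m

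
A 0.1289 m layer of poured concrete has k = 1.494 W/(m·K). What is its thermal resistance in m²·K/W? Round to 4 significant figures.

0.08628 m²·K/W

R = L/k = 0.1289/1.494 = 0.086278 m²·K/W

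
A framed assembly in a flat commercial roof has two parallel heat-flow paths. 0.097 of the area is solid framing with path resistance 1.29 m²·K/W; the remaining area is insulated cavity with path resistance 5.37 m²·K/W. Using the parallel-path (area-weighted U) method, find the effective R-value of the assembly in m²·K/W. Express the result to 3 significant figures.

U_eff = 0.903/5.37 + 0.097/1.29 = 0.1682 + 0.07519 = 0.2434
R_eff = 1/U_eff = 4.109 m²·K/W

4.11 m²·K/W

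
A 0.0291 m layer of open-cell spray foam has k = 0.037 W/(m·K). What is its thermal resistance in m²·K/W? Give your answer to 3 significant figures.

R = L/k = 0.0291/0.037 = 0.7865 m²·K/W

0.786 m²·K/W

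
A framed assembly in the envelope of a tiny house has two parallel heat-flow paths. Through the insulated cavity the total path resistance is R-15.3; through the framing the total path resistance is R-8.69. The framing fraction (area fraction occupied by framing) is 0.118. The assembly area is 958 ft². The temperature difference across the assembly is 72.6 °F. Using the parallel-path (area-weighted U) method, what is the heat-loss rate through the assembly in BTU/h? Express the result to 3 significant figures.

U_eff = 0.882/15.3 + 0.118/8.69 = 0.05765 + 0.01358 = 0.07123
R_eff = 1/U_eff = 14.04 ft²·°F·h/BTU
Q = 958 × 72.6 / 14.04 = 4954 BTU/h

4950 BTU/h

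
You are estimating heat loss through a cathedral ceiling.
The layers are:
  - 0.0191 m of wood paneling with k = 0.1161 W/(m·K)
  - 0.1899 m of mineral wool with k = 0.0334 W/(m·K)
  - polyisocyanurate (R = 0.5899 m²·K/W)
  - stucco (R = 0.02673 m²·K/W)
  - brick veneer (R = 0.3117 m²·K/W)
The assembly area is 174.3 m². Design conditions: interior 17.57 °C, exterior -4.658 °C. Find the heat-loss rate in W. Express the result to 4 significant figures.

0.0191/0.1161 = 0.16451
0.1899/0.0334 = 5.6856
R_total = 0.16451 + 5.6856 + 0.5899 + 0.02673 + 0.3117 = 6.7785 m²·K/W
Q = A·ΔT/R = 174.3 × (17.57 − (-4.658)) / 6.7785 = 571.57 W

571.6 W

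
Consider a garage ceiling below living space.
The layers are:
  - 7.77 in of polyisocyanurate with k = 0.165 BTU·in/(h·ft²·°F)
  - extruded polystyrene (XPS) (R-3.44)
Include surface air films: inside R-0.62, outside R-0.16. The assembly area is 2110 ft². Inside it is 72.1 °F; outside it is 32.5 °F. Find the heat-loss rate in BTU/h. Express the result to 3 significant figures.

1630 BTU/h

7.77/0.165 = 47.09
R_total = 0.62 + 47.09 + 3.44 + 0.16 = 51.31 ft²·°F·h/BTU
Q = A·ΔT/R = 2110 × (72.1 − 32.5) / 51.31 = 1628 BTU/h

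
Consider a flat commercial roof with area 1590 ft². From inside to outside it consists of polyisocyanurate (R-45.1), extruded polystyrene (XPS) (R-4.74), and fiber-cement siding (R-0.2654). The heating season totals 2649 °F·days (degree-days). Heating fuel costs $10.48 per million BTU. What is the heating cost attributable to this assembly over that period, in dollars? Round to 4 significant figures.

21.14 dollars

R_total = 45.1 + 4.74 + 0.2654 = 50.105 ft²·°F·h/BTU
E = A × HDD × 24 / R = 1590 × 2649 × 24 / 50.105 = 2017500 BTU
Cost = 2017500/10⁶ × 10.48 = $21.143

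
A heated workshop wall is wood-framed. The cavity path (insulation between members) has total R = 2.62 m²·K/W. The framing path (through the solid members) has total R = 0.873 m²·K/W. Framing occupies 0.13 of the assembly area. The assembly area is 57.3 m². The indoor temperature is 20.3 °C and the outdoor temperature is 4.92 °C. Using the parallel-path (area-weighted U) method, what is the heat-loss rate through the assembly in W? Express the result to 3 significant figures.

424 W

U_eff = 0.87/2.62 + 0.13/0.873 = 0.3321 + 0.1489 = 0.481
R_eff = 1/U_eff = 2.079 m²·K/W
Q = 57.3 × (20.3 − 4.92) / 2.079 = 423.9 W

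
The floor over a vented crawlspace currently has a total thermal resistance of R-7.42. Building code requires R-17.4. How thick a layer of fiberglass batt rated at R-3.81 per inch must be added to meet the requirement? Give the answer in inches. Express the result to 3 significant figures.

ΔR = 17.4 − 7.42 = 9.98 ft²·°F·h/BTU
L = ΔR / (R/in) = 9.98/3.81 = 2.619 in

2.62 in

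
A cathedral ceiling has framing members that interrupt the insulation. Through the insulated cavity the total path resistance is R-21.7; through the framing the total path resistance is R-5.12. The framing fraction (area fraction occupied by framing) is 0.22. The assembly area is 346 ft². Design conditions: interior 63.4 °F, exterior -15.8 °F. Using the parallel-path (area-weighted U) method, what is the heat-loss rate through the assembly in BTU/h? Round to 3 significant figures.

2160 BTU/h

U_eff = 0.78/21.7 + 0.22/5.12 = 0.03594 + 0.04297 = 0.07891
R_eff = 1/U_eff = 12.67 ft²·°F·h/BTU
Q = 346 × (63.4 − (-15.8)) / 12.67 = 2162 BTU/h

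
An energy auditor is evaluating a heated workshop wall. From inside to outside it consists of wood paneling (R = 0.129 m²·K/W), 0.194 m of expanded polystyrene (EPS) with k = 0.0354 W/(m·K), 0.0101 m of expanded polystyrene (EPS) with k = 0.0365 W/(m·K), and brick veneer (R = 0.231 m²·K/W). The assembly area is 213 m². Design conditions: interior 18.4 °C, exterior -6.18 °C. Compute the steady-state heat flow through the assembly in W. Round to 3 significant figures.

856 W

0.194/0.0354 = 5.48
0.0101/0.0365 = 0.2767
R_total = 0.129 + 5.48 + 0.2767 + 0.231 = 6.117 m²·K/W
Q = A·ΔT/R = 213 × (18.4 − (-6.18)) / 6.117 = 855.9 W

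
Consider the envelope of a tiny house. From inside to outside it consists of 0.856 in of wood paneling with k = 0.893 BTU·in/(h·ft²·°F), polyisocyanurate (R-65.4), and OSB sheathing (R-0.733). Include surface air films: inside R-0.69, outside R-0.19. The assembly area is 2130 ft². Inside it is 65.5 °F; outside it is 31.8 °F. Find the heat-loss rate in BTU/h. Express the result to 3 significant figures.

0.856/0.893 = 0.9586
R_total = 0.69 + 0.9586 + 65.4 + 0.733 + 0.19 = 67.97 ft²·°F·h/BTU
Q = A·ΔT/R = 2130 × (65.5 − 31.8) / 67.97 = 1056 BTU/h

1060 BTU/h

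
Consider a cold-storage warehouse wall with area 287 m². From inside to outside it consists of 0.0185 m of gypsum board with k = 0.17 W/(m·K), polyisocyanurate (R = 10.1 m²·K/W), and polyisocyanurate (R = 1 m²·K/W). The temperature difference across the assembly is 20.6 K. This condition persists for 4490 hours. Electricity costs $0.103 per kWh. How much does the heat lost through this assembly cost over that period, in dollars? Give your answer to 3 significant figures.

244 dollars

0.0185/0.17 = 0.1088
R_total = 0.1088 + 10.1 + 1 = 11.21 m²·K/W
Q = 287 × 20.6 / 11.21 = 527.5 W
E = 527.5 W × 4490 h / 1000 = 2368 kWh
Cost = 2368 × 0.103 = $243.9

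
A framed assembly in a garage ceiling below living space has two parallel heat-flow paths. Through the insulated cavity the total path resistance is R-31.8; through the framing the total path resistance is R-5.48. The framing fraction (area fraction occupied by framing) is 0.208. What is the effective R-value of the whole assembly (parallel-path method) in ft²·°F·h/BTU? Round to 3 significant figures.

15.9 ft²·°F·h/BTU

U_eff = 0.792/31.8 + 0.208/5.48 = 0.02491 + 0.03796 = 0.06286
R_eff = 1/U_eff = 15.91 ft²·°F·h/BTU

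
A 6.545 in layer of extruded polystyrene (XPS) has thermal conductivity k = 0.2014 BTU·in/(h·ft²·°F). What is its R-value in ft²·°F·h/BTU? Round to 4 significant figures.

R = L/k = 6.545/0.2014 = 32.498 ft²·°F·h/BTU

32.50 ft²·°F·h/BTU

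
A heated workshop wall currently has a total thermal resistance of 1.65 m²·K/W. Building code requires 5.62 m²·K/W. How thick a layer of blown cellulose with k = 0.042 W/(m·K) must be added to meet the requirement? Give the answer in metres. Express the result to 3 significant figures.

0.167 m

ΔR = 5.62 − 1.65 = 3.97 m²·K/W
L = ΔR × k = 3.97 × 0.042 = 0.1667 m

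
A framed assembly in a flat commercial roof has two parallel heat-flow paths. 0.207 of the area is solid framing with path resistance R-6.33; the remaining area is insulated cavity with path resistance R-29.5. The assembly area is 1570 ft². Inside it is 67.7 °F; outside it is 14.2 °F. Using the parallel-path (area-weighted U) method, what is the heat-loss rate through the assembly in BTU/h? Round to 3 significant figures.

U_eff = 0.793/29.5 + 0.207/6.33 = 0.02688 + 0.0327 = 0.05958
R_eff = 1/U_eff = 16.78 ft²·°F·h/BTU
Q = 1570 × (67.7 − 14.2) / 16.78 = 5005 BTU/h

5000 BTU/h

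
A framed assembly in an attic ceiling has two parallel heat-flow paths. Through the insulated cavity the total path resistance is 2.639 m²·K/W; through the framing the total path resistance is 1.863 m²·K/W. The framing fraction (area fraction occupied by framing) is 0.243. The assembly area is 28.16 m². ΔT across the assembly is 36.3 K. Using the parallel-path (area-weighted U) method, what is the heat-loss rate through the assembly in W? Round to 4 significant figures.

U_eff = 0.757/2.639 + 0.243/1.863 = 0.28685 + 0.13043 = 0.41729
R_eff = 1/U_eff = 2.3964 m²·K/W
Q = 28.16 × 36.3 / 2.3964 = 426.55 W

426.6 W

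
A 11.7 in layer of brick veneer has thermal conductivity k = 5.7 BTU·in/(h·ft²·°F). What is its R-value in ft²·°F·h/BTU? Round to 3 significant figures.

2.05 ft²·°F·h/BTU

R = L/k = 11.7/5.7 = 2.053 ft²·°F·h/BTU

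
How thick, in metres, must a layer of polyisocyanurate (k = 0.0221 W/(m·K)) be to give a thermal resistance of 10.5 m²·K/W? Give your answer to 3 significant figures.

0.232 m

L = R·k = 10.5 × 0.0221 = 0.2321 m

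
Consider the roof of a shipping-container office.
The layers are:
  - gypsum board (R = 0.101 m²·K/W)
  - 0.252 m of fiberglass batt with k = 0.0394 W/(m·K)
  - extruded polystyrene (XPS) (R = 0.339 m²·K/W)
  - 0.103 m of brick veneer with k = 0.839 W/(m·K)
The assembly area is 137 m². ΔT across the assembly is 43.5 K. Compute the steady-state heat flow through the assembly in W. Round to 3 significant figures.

0.252/0.0394 = 6.396
0.103/0.839 = 0.1228
R_total = 0.101 + 6.396 + 0.339 + 0.1228 = 6.959 m²·K/W
Q = A·ΔT/R = 137 × 43.5 / 6.959 = 856.4 W

856 W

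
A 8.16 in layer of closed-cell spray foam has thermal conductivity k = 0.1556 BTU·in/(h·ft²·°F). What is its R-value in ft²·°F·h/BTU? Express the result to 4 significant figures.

R = L/k = 8.16/0.1556 = 52.442 ft²·°F·h/BTU

52.44 ft²·°F·h/BTU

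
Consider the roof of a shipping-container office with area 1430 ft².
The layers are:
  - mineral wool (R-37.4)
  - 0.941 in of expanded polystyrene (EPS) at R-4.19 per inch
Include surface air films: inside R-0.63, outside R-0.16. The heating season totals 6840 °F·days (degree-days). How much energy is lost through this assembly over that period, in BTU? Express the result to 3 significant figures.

0.941 × 4.19 = 3.943
R_total = 0.63 + 37.4 + 3.943 + 0.16 = 42.13 ft²·°F·h/BTU
E = A × HDD × 24 / R = 1430 × 6840 × 24 / 42.13 = 5572000 BTU

5570000 BTU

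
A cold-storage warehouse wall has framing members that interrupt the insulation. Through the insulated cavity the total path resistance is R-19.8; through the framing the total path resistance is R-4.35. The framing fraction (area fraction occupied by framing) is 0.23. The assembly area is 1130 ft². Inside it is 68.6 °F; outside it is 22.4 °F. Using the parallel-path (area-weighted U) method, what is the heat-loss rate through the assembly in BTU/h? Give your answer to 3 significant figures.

4790 BTU/h

U_eff = 0.77/19.8 + 0.23/4.35 = 0.03889 + 0.05287 = 0.09176
R_eff = 1/U_eff = 10.9 ft²·°F·h/BTU
Q = 1130 × (68.6 − 22.4) / 10.9 = 4791 BTU/h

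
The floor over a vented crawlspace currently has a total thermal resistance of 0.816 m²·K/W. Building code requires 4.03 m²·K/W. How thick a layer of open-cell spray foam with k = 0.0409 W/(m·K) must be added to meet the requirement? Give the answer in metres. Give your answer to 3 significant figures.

0.131 m

ΔR = 4.03 − 0.816 = 3.214 m²·K/W
L = ΔR × k = 3.214 × 0.0409 = 0.1315 m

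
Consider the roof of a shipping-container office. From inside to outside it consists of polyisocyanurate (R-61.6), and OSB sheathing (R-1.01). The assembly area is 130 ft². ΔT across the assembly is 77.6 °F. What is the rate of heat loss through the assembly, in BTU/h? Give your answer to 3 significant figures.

R_total = 61.6 + 1.01 = 62.61 ft²·°F·h/BTU
Q = A·ΔT/R = 130 × 77.6 / 62.61 = 161.1 BTU/h

161 BTU/h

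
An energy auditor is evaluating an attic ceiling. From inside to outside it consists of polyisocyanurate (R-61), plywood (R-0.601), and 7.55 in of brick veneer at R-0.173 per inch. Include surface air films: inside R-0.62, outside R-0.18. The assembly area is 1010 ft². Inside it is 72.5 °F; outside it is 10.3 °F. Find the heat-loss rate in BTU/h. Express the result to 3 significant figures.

986 BTU/h

7.55 × 0.173 = 1.306
R_total = 0.62 + 61 + 0.601 + 1.306 + 0.18 = 63.71 ft²·°F·h/BTU
Q = A·ΔT/R = 1010 × (72.5 − 10.3) / 63.71 = 986.1 BTU/h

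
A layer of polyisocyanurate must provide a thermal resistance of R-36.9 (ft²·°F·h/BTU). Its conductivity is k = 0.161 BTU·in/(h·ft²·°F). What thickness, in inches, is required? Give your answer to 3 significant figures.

5.94 in

L = R × k = 36.9 × 0.161 = 5.941 in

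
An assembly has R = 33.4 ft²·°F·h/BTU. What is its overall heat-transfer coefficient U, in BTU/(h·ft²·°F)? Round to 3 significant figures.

0.0299 BTU/(h·ft²·°F)

U = 1/R = 1/33.4 = 0.02994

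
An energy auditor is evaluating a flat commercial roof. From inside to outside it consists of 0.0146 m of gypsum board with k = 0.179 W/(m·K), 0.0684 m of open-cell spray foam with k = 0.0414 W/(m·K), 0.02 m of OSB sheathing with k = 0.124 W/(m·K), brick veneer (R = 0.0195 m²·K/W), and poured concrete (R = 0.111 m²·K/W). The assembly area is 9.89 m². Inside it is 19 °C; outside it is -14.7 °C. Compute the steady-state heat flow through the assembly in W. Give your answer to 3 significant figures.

0.0146/0.179 = 0.08156
0.0684/0.0414 = 1.652
0.02/0.124 = 0.1613
R_total = 0.08156 + 1.652 + 0.1613 + 0.0195 + 0.111 = 2.026 m²·K/W
Q = A·ΔT/R = 9.89 × (19 − (-14.7)) / 2.026 = 164.5 W

165 W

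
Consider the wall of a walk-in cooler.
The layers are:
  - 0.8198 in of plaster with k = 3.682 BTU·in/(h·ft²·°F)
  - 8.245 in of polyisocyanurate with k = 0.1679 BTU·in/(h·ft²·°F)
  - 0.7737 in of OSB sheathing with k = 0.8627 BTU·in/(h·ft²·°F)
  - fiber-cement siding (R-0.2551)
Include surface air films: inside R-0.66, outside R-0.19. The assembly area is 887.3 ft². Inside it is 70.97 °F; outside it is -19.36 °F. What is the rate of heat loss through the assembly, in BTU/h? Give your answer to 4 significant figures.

1561 BTU/h

0.8198/3.682 = 0.22265
8.245/0.1679 = 49.107
0.7737/0.8627 = 0.89684
R_total = 0.66 + 0.22265 + 49.107 + 0.89684 + 0.2551 + 0.19 = 51.331 ft²·°F·h/BTU
Q = A·ΔT/R = 887.3 × (70.97 − (-19.36)) / 51.331 = 1561.4 BTU/h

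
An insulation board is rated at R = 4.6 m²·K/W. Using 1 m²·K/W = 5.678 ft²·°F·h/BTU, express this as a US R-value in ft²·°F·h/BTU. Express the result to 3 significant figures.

R_US = 4.6 × 5.678 = 26.12

26.1 ft²·°F·h/BTU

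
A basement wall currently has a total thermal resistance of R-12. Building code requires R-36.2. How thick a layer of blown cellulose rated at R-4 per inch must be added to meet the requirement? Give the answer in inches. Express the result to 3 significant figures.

ΔR = 36.2 − 12 = 24.2 ft²·°F·h/BTU
L = ΔR / (R/in) = 24.2/4 = 6.05 in

6.05 in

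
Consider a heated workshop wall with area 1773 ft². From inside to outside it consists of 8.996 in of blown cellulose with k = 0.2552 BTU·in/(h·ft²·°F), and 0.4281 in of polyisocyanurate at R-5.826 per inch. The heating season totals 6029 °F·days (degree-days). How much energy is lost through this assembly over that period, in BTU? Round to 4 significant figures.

8.996/0.2552 = 35.251
0.4281 × 5.826 = 2.4941
R_total = 35.251 + 2.4941 = 37.745 ft²·°F·h/BTU
E = A × HDD × 24 / R = 1773 × 6029 × 24 / 37.745 = 6796800 BTU

6797000 BTU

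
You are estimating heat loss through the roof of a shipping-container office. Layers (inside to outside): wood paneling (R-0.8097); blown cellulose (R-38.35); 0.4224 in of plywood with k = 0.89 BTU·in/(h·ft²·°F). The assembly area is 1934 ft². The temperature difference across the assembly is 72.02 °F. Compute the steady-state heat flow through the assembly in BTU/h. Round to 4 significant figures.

0.4224/0.89 = 0.47461
R_total = 0.8097 + 38.35 + 0.47461 = 39.634 ft²·°F·h/BTU
Q = A·ΔT/R = 1934 × 72.02 / 39.634 = 3514.3 BTU/h

3514 BTU/h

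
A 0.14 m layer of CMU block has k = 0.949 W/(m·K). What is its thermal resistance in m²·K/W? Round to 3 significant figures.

0.148 m²·K/W

R = L/k = 0.14/0.949 = 0.1475 m²·K/W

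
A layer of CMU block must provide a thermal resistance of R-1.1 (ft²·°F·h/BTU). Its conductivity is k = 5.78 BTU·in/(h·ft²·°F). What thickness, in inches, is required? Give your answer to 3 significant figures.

6.36 in

L = R × k = 1.1 × 5.78 = 6.358 in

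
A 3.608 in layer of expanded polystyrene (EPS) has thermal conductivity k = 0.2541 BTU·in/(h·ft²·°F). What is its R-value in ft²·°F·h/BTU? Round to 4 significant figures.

R = L/k = 3.608/0.2541 = 14.199 ft²·°F·h/BTU

14.20 ft²·°F·h/BTU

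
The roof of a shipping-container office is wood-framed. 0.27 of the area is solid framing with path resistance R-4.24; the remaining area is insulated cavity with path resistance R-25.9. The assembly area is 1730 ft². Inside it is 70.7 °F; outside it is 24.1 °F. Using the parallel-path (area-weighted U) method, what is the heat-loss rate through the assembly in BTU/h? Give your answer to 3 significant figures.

U_eff = 0.73/25.9 + 0.27/4.24 = 0.02819 + 0.06368 = 0.09186
R_eff = 1/U_eff = 10.89 ft²·°F·h/BTU
Q = 1730 × (70.7 − 24.1) / 10.89 = 7406 BTU/h

7410 BTU/h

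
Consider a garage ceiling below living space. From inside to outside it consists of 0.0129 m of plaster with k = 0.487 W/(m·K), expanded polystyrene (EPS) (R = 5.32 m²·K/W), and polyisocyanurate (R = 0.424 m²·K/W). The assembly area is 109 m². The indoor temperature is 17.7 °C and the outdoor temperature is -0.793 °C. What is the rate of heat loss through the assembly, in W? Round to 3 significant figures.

0.0129/0.487 = 0.02649
R_total = 0.02649 + 5.32 + 0.424 = 5.77 m²·K/W
Q = A·ΔT/R = 109 × (17.7 − (-0.793)) / 5.77 = 349.3 W

349 W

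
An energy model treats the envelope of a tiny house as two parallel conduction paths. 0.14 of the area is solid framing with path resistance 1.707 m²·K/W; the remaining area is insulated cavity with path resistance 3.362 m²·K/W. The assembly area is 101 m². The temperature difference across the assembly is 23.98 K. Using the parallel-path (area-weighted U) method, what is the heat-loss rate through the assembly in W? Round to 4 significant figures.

U_eff = 0.86/3.362 + 0.14/1.707 = 0.2558 + 0.082015 = 0.33782
R_eff = 1/U_eff = 2.9602 m²·K/W
Q = 101 × 23.98 / 2.9602 = 818.18 W

818.2 W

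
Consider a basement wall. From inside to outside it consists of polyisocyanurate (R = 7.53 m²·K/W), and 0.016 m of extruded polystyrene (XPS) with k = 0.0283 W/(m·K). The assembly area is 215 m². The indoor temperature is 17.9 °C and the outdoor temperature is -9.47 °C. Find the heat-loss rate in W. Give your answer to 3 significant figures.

727 W

0.016/0.0283 = 0.5654
R_total = 7.53 + 0.5654 = 8.095 m²·K/W
Q = A·ΔT/R = 215 × (17.9 − (-9.47)) / 8.095 = 726.9 W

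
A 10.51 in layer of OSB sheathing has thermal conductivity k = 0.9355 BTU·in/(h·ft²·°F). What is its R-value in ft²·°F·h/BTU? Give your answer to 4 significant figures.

11.23 ft²·°F·h/BTU

R = L/k = 10.51/0.9355 = 11.235 ft²·°F·h/BTU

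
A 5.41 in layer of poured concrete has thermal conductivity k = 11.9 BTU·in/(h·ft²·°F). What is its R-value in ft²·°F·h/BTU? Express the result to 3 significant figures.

0.455 ft²·°F·h/BTU

R = L/k = 5.41/11.9 = 0.4546 ft²·°F·h/BTU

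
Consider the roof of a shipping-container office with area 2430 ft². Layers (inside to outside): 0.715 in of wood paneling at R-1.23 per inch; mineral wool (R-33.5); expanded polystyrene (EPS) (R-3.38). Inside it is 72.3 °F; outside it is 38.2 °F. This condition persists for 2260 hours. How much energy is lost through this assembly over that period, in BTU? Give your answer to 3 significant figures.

0.715 × 1.23 = 0.8794
R_total = 0.8794 + 33.5 + 3.38 = 37.76 ft²·°F·h/BTU
Q = 2430 × (72.3 − 38.2) / 37.76 = 2194 BTU/h
E = 2194 × 2260 = 4960000 BTU

4960000 BTU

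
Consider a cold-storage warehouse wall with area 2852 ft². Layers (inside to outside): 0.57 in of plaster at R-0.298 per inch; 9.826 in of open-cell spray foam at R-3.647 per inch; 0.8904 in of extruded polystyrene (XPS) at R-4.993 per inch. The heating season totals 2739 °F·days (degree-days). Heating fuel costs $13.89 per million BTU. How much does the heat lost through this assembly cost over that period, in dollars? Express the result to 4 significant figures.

64.38 dollars

0.57 × 0.298 = 0.16986
9.826 × 3.647 = 35.835
0.8904 × 4.993 = 4.4458
R_total = 0.16986 + 35.835 + 4.4458 = 40.451 ft²·°F·h/BTU
E = A × HDD × 24 / R = 2852 × 2739 × 24 / 40.451 = 4634700 BTU
Cost = 4634700/10⁶ × 13.89 = $64.376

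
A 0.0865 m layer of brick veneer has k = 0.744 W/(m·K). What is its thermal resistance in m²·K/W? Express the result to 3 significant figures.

0.116 m²·K/W

R = L/k = 0.0865/0.744 = 0.1163 m²·K/W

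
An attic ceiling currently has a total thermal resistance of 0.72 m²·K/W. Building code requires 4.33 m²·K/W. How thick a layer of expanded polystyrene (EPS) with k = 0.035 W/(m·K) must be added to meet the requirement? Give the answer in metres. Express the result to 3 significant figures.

0.126 m

ΔR = 4.33 − 0.72 = 3.61 m²·K/W
L = ΔR × k = 3.61 × 0.035 = 0.1264 m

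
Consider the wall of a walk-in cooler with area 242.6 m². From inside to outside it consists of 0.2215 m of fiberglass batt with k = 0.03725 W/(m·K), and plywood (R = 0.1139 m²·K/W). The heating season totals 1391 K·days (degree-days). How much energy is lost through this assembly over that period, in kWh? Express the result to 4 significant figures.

0.2215/0.03725 = 5.9463
R_total = 5.9463 + 0.1139 = 6.0602 m²·K/W
E = A × HDD × 24 / R / 1000 = 242.6 × 1391 × 24 / 6.0602 / 1000 = 1336.4 kWh

1336 kWh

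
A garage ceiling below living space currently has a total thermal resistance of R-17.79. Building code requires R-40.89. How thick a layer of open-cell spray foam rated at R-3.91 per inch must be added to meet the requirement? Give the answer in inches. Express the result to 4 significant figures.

5.908 in

ΔR = 40.89 − 17.79 = 23.1 ft²·°F·h/BTU
L = ΔR / (R/in) = 23.1/3.91 = 5.9079 in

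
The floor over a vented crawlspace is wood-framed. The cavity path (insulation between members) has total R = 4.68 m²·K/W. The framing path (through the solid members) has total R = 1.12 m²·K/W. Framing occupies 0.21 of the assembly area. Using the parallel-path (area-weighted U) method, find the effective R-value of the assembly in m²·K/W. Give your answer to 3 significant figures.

2.81 m²·K/W

U_eff = 0.79/4.68 + 0.21/1.12 = 0.1688 + 0.1875 = 0.3563
R_eff = 1/U_eff = 2.807 m²·K/W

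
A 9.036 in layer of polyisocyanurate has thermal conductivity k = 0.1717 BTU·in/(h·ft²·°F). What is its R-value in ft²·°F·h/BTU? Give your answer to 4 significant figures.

52.63 ft²·°F·h/BTU

R = L/k = 9.036/0.1717 = 52.627 ft²·°F·h/BTU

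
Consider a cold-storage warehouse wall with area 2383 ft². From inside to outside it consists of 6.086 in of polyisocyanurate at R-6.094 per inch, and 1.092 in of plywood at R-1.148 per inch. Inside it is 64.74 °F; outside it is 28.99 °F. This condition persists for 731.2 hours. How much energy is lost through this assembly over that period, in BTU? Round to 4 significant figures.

6.086 × 6.094 = 37.088
1.092 × 1.148 = 1.2536
R_total = 37.088 + 1.2536 = 38.342 ft²·°F·h/BTU
Q = 2383 × (64.74 − 28.99) / 38.342 = 2221.9 BTU/h
E = 2221.9 × 731.2 = 1624700 BTU

1625000 BTU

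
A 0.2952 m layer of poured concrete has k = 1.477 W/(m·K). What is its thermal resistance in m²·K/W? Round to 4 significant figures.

0.1999 m²·K/W

R = L/k = 0.2952/1.477 = 0.19986 m²·K/W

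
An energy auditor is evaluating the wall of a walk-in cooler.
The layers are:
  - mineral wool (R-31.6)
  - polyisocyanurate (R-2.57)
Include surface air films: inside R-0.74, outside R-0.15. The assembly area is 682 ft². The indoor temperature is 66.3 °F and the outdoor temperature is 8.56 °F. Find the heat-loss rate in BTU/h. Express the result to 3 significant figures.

1120 BTU/h

R_total = 0.74 + 31.6 + 2.57 + 0.15 = 35.06 ft²·°F·h/BTU
Q = A·ΔT/R = 682 × (66.3 − 8.56) / 35.06 = 1123 BTU/h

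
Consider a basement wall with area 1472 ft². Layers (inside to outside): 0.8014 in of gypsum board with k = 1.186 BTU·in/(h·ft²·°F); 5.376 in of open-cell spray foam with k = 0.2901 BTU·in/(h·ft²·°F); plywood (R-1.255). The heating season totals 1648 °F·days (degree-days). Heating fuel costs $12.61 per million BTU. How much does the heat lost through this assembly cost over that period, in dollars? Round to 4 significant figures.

35.88 dollars

0.8014/1.186 = 0.67572
5.376/0.2901 = 18.532
R_total = 0.67572 + 18.532 + 1.255 = 20.462 ft²·°F·h/BTU
E = A × HDD × 24 / R = 1472 × 1648 × 24 / 20.462 = 2845300 BTU
Cost = 2845300/10⁶ × 12.61 = $35.879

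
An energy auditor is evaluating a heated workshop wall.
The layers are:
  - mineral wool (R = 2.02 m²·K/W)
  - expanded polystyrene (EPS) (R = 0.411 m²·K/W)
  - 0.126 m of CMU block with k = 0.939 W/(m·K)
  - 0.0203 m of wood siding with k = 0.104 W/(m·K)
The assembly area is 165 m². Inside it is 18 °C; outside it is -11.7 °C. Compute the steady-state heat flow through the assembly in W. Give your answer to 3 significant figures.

0.126/0.939 = 0.1342
0.0203/0.104 = 0.1952
R_total = 2.02 + 0.411 + 0.1342 + 0.1952 = 2.76 m²·K/W
Q = A·ΔT/R = 165 × (18 − (-11.7)) / 2.76 = 1775 W

1780 W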